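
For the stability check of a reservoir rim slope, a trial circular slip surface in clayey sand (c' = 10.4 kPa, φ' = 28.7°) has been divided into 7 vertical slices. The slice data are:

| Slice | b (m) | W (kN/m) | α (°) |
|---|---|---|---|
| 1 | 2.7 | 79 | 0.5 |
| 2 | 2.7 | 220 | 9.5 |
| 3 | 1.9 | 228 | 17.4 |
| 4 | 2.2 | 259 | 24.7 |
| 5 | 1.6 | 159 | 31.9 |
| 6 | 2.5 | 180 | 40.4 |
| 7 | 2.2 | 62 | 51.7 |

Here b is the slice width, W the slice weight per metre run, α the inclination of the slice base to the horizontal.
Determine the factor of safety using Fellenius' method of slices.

Ordinary method of slices: FS = Σ[c'·Δl_i + (W_i cosα_i)·tanφ'] / Σ W_i sinα_i, with Δl_i = b_i / cosα_i.
Slice 1: Δl = 2.7/cos0.5° = 2.700 m; N'_1 = 79·cos0.5° = 79.0; c'Δl = 28.08; W sinα = 0.7
Slice 2: Δl = 2.7/cos9.5° = 2.738 m; N'_2 = 220·cos9.5° = 217.0; c'Δl = 28.47; W sinα = 36.3
Slice 3: Δl = 1.9/cos17.4° = 1.991 m; N'_3 = 228·cos17.4° = 217.6; c'Δl = 20.71; W sinα = 68.2
Slice 4: Δl = 2.2/cos24.7° = 2.422 m; N'_4 = 259·cos24.7° = 235.3; c'Δl = 25.18; W sinα = 108.2
Slice 5: Δl = 1.6/cos31.9° = 1.885 m; N'_5 = 159·cos31.9° = 135.0; c'Δl = 19.60; W sinα = 84.0
Slice 6: Δl = 2.5/cos40.4° = 3.283 m; N'_6 = 180·cos40.4° = 137.1; c'Δl = 34.14; W sinα = 116.7
Slice 7: Δl = 2.2/cos51.7° = 3.550 m; N'_7 = 62·cos51.7° = 38.4; c'Δl = 36.92; W sinα = 48.7
Σc'Δl = 193.1 kN/m; ΣN' = 1059.3 kN/m; ΣW sinα = 462.7 kN/m
Resisting = 193.1 + 1059.3·tan28.7° = 193.1 + 580.0 = 773.1 kN/m
FS = 773.1 / 462.7 = 1.671

FS = 1.67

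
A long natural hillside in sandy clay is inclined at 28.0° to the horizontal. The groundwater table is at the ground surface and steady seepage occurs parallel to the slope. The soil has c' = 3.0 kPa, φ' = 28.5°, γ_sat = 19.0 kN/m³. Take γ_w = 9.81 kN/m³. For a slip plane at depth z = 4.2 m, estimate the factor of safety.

With seepage parallel to the slope and the water table at the surface, the effective normal stress on the slip plane uses the buoyant unit weight γ' = γ_sat − γ_w while the driving shear stress uses γ_sat:
FS = [c' + γ' z cos²β tanφ'] / [γ_sat z sinβ cosβ]
γ' = 19.0 − 9.81 = 9.19 kN/m³
Numerator = 3.0 + 9.19·4.2·cos²28.0°·tan28.5° = 3.0 + 9.19·4.2·0.7796·0.5430 = 19.338 kPa
Denominator = 19.0·4.2·sin28.0°·cos28.0° = 19.0·4.2·0.4695·0.8829 = 33.079 kPa
FS = 19.338 / 33.079 = 0.585

FS = 0.58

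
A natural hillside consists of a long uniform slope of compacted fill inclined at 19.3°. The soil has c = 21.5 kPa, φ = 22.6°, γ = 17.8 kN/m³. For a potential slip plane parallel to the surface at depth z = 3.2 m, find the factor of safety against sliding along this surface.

FS = 2.40

For an infinite slope with a slip plane parallel to the surface (no pore pressure): FS = [c + γz cos²β tanφ] / [γz sinβ cosβ].
γz = 17.8·3.2 = 56.96 kN/m²
Numerator = 21.5 + 56.96·cos²19.3°·tan22.6° = 21.5 + 56.96·0.8908·0.4163 = 42.620 kPa
Denominator = 56.96·sin19.3°·cos19.3° = 56.96·0.3305·0.9438 = 17.768 kPa
FS = 42.620 / 17.768 = 2.399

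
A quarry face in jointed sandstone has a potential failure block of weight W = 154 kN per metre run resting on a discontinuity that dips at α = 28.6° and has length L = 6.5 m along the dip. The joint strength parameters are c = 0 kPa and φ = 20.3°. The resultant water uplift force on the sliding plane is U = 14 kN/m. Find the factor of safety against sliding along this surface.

Resolving the block weight along and normal to the plane and applying the Mohr–Coulomb strength on the joint:
N' = W cosα − U = 154·cos28.6° − 14 = 121.2 kN/m
Driving force T = W sinα = 154·sin28.6° = 73.7 kN/m
Resisting force R = c·L + N'·tanφ = 0·6.5 + 121.2·tan20.3° = 0.0 + 44.8 = 44.8 kN/m
FS = R / T = 44.8 / 73.7 = 0.608

FS = 0.61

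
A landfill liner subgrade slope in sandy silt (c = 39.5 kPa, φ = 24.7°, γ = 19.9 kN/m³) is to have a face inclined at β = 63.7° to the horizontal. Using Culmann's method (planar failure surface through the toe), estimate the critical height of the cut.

H_c = 29.02 m

Culmann's analysis gives the critical failure plane at α_cr = (β + φ)/2 = (63.7 + 24.7)/2 = 44.2°, and the critical height
H_c = (4c/γ) · sinβ cosφ / [1 − cos(β − φ)]
    = (4·39.5/19.9) · sin63.7°·cos24.7° / [1 − cos(39.0°)]
    = 7.940 · 0.8965·0.9085 / [1 − 0.7771]
    = 7.940 · 0.8145 / 0.2229
    = 29.02 m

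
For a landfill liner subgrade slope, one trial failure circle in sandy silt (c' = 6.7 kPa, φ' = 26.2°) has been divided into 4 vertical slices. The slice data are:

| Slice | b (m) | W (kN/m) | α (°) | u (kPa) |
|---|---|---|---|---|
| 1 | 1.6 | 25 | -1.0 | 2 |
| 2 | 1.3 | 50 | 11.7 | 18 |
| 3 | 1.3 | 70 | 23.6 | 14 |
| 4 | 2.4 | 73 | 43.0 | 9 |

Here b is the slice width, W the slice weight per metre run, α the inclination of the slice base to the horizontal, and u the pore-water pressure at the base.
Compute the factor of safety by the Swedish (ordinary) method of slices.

Ordinary method of slices: FS = Σ[c'·Δl_i + (W_i cosα_i − u_i·Δl_i)·tanφ'] / Σ W_i sinα_i, with Δl_i = b_i / cosα_i.
Slice 1: Δl = 1.6/cos(-1.0°) = 1.600 m; N'_1 = 25·cos(-1.0°) − 2·1.600 = 21.8; c'Δl = 10.72; W sinα = -0.4
Slice 2: Δl = 1.3/cos11.7° = 1.328 m; N'_2 = 50·cos11.7° − 18·1.328 = 25.1; c'Δl = 8.89; W sinα = 10.1
Slice 3: Δl = 1.3/cos23.6° = 1.419 m; N'_3 = 70·cos23.6° − 14·1.419 = 44.3; c'Δl = 9.50; W sinα = 28.0
Slice 4: Δl = 2.4/cos43.0° = 3.282 m; N'_4 = 73·cos43.0° − 9·3.282 = 23.9; c'Δl = 21.99; W sinα = 49.8
Σc'Δl = 51.1 kN/m; ΣN' = 115.0 kN/m; ΣW sinα = 87.5 kN/m
Resisting = 51.1 + 115.0·tan26.2° = 51.1 + 56.6 = 107.7 kN/m
FS = 107.7 / 87.5 = 1.231

FS = 1.23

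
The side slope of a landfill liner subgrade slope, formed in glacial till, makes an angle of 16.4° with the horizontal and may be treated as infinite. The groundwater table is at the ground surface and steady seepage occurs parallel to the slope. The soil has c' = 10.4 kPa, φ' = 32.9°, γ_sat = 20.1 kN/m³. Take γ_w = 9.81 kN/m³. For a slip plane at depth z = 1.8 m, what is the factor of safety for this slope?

With seepage parallel to the slope and the water table at the surface, the effective normal stress on the slip plane uses the buoyant unit weight γ' = γ_sat − γ_w while the driving shear stress uses γ_sat:
FS = [c' + γ' z cos²β tanφ'] / [γ_sat z sinβ cosβ]
γ' = 20.1 − 9.81 = 10.29 kN/m³
Numerator = 10.4 + 10.29·1.8·cos²16.4°·tan32.9° = 10.4 + 10.29·1.8·0.9203·0.6469 = 21.427 kPa
Denominator = 20.1·1.8·sin16.4°·cos16.4° = 20.1·1.8·0.2823·0.9593 = 9.800 kPa
FS = 21.427 / 9.800 = 2.187

FS = 2.19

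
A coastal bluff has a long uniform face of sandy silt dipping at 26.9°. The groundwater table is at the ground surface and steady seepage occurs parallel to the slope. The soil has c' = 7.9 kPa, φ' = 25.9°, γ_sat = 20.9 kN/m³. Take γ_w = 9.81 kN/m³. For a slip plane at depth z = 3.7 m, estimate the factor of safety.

FS = 0.76

With seepage parallel to the slope and the water table at the surface, the effective normal stress on the slip plane uses the buoyant unit weight γ' = γ_sat − γ_w while the driving shear stress uses γ_sat:
FS = [c' + γ' z cos²β tanφ'] / [γ_sat z sinβ cosβ]
γ' = 20.9 − 9.81 = 11.09 kN/m³
Numerator = 7.9 + 11.09·3.7·cos²26.9°·tan25.9° = 7.9 + 11.09·3.7·0.7953·0.4856 = 23.746 kPa
Denominator = 20.9·3.7·sin26.9°·cos26.9° = 20.9·3.7·0.4524·0.8918 = 31.201 kPa
FS = 23.746 / 31.201 = 0.761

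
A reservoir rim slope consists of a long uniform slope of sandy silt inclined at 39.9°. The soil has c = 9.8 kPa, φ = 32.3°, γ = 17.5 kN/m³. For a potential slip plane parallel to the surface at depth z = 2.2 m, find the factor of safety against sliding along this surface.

For an infinite slope with a slip plane parallel to the surface (no pore pressure): FS = [c + γz cos²β tanφ] / [γz sinβ cosβ].
γz = 17.5·2.2 = 38.50 kN/m²
Numerator = 9.8 + 38.50·cos²39.9°·tan32.3° = 9.8 + 38.50·0.5885·0.6322 = 24.124 kPa
Denominator = 38.50·sin39.9°·cos39.9° = 38.50·0.6414·0.7672 = 18.946 kPa
FS = 24.124 / 18.946 = 1.273

FS = 1.27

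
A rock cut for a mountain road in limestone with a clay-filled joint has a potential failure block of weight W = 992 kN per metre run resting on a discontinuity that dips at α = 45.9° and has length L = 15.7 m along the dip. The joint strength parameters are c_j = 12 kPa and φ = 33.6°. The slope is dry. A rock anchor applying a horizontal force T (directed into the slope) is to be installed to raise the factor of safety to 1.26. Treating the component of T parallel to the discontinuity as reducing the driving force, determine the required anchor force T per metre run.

Resolving forces along and normal to the sliding plane, with the horizontal anchor force T adding T·sinα to the effective normal force and T·cosα acting up the plane against the driving force:
FS = [c_jL + (W cosα + T sinα) tanφ] / [W sinα − T cosα]
Without the anchor: N' = 690.3 kN/m, driving T_d = 712.4 kN/m, resisting R = 12·15.7 + 690.3·tan33.6° = 647.1 kN/m, FS = 0.91.
Setting FS = 1.26 and solving for T:
1.26·(712.4 − T cos45.9°) = 647.1 + T sin45.9°·tan33.6°
T·(sin45.9°·tan33.6° + 1.26·cos45.9°) = 1.26·712.4 − 647.1
T·(0.7181·0.6644 + 1.26·0.6959) = 897.6 − 647.1 = 250.5
T·1.3540 = 250.5
T = 185.0 kN/m

T = 185 kN/m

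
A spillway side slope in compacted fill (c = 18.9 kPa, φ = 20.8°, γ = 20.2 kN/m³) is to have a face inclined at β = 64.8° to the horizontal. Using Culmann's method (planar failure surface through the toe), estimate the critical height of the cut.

H_c = 11.28 m

Culmann's analysis gives the critical failure plane at α_cr = (β + φ)/2 = (64.8 + 20.8)/2 = 42.8°, and the critical height
H_c = (4c/γ) · sinβ cosφ / [1 − cos(β − φ)]
    = (4·18.9/20.2) · sin64.8°·cos20.8° / [1 − cos(44.0°)]
    = 3.743 · 0.9048·0.9348 / [1 − 0.7193]
    = 3.743 · 0.8459 / 0.2807
    = 11.28 m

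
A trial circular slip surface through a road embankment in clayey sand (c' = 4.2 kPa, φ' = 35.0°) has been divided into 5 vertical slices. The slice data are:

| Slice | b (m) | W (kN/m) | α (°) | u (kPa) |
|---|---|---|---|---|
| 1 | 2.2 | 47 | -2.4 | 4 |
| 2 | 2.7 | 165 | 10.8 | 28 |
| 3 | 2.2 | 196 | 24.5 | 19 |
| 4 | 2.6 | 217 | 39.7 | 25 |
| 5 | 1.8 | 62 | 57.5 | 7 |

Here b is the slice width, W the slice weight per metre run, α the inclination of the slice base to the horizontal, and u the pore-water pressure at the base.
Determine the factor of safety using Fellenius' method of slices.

Ordinary method of slices: FS = Σ[c'·Δl_i + (W_i cosα_i − u_i·Δl_i)·tanφ'] / Σ W_i sinα_i, with Δl_i = b_i / cosα_i.
Slice 1: Δl = 2.2/cos(-2.4°) = 2.202 m; N'_1 = 47·cos(-2.4°) − 4·2.202 = 38.2; c'Δl = 9.25; W sinα = -2.0
Slice 2: Δl = 2.7/cos10.8° = 2.749 m; N'_2 = 165·cos10.8° − 28·2.749 = 85.1; c'Δl = 11.54; W sinα = 30.9
Slice 3: Δl = 2.2/cos24.5° = 2.418 m; N'_3 = 196·cos24.5° − 19·2.418 = 132.4; c'Δl = 10.15; W sinα = 81.3
Slice 4: Δl = 2.6/cos39.7° = 3.379 m; N'_4 = 217·cos39.7° − 25·3.379 = 82.5; c'Δl = 14.19; W sinα = 138.6
Slice 5: Δl = 1.8/cos57.5° = 3.350 m; N'_5 = 62·cos57.5° − 7·3.350 = 9.9; c'Δl = 14.07; W sinα = 52.3
Σc'Δl = 59.2 kN/m; ΣN' = 348.0 kN/m; ΣW sinα = 301.1 kN/m
Resisting = 59.2 + 348.0·tan35.0° = 59.2 + 243.7 = 302.9 kN/m
FS = 302.9 / 301.1 = 1.006

FS = 1.01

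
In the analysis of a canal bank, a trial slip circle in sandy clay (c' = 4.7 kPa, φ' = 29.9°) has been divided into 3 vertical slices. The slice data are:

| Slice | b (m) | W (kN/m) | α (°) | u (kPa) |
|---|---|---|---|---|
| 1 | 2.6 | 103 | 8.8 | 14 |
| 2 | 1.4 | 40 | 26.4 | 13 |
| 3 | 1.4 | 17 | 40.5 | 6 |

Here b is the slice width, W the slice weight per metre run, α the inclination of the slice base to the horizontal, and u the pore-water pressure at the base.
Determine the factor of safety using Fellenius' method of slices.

FS = 1.70

Ordinary method of slices: FS = Σ[c'·Δl_i + (W_i cosα_i − u_i·Δl_i)·tanφ'] / Σ W_i sinα_i, with Δl_i = b_i / cosα_i.
Slice 1: Δl = 2.6/cos8.8° = 2.631 m; N'_1 = 103·cos8.8° − 14·2.631 = 65.0; c'Δl = 12.37; W sinα = 15.8
Slice 2: Δl = 1.4/cos26.4° = 1.563 m; N'_2 = 40·cos26.4° − 13·1.563 = 15.5; c'Δl = 7.35; W sinα = 17.8
Slice 3: Δl = 1.4/cos40.5° = 1.841 m; N'_3 = 17·cos40.5° − 6·1.841 = 1.9; c'Δl = 8.65; W sinα = 11.0
Σc'Δl = 28.4 kN/m; ΣN' = 82.3 kN/m; ΣW sinα = 44.6 kN/m
Resisting = 28.4 + 82.3·tan29.9° = 28.4 + 47.3 = 75.7 kN/m
FS = 75.7 / 44.6 = 1.698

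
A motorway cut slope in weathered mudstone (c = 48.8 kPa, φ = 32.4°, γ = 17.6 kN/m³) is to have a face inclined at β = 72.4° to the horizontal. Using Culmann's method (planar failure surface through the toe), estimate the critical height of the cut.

H_c = 38.15 m

Culmann's analysis gives the critical failure plane at α_cr = (β + φ)/2 = (72.4 + 32.4)/2 = 52.4°, and the critical height
H_c = (4c/γ) · sinβ cosφ / [1 − cos(β − φ)]
    = (4·48.8/17.6) · sin72.4°·cos32.4° / [1 − cos(40.0°)]
    = 11.091 · 0.9532·0.8443 / [1 − 0.7660]
    = 11.091 · 0.8048 / 0.2340
    = 38.15 m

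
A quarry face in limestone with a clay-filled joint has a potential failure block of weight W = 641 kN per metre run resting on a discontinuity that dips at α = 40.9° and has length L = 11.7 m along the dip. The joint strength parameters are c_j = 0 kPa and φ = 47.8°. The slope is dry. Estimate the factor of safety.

Resolving the block weight along and normal to the plane and applying the Mohr–Coulomb strength on the joint:
N' = W cosα = 641·cos40.9° = 484.5 kN/m
Driving force T = W sinα = 641·sin40.9° = 419.7 kN/m
Resisting force R = c_j·L + N'·tanφ = 0·11.7 + 484.5·tan47.8° = 0.0 + 534.3 = 534.3 kN/m
FS = R / T = 534.3 / 419.7 = 1.273

FS = 1.27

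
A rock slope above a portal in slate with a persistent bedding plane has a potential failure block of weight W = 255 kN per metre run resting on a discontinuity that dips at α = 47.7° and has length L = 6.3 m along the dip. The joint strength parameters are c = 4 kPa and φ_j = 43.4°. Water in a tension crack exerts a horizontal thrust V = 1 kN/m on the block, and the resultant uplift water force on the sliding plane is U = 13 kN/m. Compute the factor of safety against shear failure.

FS = 0.92

Resolving the block weight along and normal to the plane and applying the Mohr–Coulomb strength on the joint:
N' = W cosα − U − V sinα = 255·cos47.7° − 13 − 1·sin47.7° = 157.9 kN/m
Driving force T = W sinα + V cosα = 255·sin47.7° + 1·cos47.7° = 189.3 kN/m
Resisting force R = c·L + N'·tanφ_j = 4·6.3 + 157.9·tan43.4° = 25.2 + 149.3 = 174.5 kN/m
FS = R / T = 174.5 / 189.3 = 0.922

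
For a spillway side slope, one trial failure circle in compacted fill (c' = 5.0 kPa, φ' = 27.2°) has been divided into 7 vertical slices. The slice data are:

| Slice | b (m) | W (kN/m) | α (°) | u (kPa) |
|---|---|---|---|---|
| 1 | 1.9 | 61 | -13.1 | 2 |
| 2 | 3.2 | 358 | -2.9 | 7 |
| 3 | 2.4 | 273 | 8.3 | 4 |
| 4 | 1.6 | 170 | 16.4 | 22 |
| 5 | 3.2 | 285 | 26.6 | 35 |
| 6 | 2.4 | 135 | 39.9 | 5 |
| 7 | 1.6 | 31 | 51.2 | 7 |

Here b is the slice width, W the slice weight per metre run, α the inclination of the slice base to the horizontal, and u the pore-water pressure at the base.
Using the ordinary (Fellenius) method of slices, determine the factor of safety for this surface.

Ordinary method of slices: FS = Σ[c'·Δl_i + (W_i cosα_i − u_i·Δl_i)·tanφ'] / Σ W_i sinα_i, with Δl_i = b_i / cosα_i.
Slice 1: Δl = 1.9/cos(-13.1°) = 1.951 m; N'_1 = 61·cos(-13.1°) − 2·1.951 = 55.5; c'Δl = 9.75; W sinα = -13.8
Slice 2: Δl = 3.2/cos(-2.9°) = 3.204 m; N'_2 = 358·cos(-2.9°) − 7·3.204 = 335.1; c'Δl = 16.02; W sinα = -18.1
Slice 3: Δl = 2.4/cos8.3° = 2.425 m; N'_3 = 273·cos8.3° − 4·2.425 = 260.4; c'Δl = 12.13; W sinα = 39.4
Slice 4: Δl = 1.6/cos16.4° = 1.668 m; N'_4 = 170·cos16.4° − 22·1.668 = 126.4; c'Δl = 8.34; W sinα = 48.0
Slice 5: Δl = 3.2/cos26.6° = 3.579 m; N'_5 = 285·cos26.6° − 35·3.579 = 129.6; c'Δl = 17.89; W sinα = 127.6
Slice 6: Δl = 2.4/cos39.9° = 3.128 m; N'_6 = 135·cos39.9° − 5·3.128 = 87.9; c'Δl = 15.64; W sinα = 86.6
Slice 7: Δl = 1.6/cos51.2° = 2.553 m; N'_7 = 31·cos51.2° − 7·2.553 = 1.6; c'Δl = 12.77; W sinα = 24.2
Σc'Δl = 92.5 kN/m; ΣN' = 996.5 kN/m; ΣW sinα = 293.8 kN/m
Resisting = 92.5 + 996.5·tan27.2° = 92.5 + 512.1 = 604.7 kN/m
FS = 604.7 / 293.8 = 2.058

FS = 2.06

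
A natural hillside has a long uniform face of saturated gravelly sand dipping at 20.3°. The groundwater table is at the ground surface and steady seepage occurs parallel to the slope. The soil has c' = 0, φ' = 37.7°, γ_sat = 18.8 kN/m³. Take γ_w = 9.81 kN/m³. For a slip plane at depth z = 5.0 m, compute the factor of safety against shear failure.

With seepage parallel to the slope and the water table at the surface, the effective normal stress on the slip plane uses the buoyant unit weight γ' = γ_sat − γ_w while the driving shear stress uses γ_sat:
FS = [c' + γ' z cos²β tanφ'] / [γ_sat z sinβ cosβ]
(For c' = 0 this reduces to FS = (γ'/γ_sat)·tanφ'/tanβ.)
γ' = 18.8 − 9.81 = 8.99 kN/m³
Numerator = 0.0 + 8.99·5.0·cos²20.3°·tan37.7° = 0.0 + 8.99·5.0·0.8796·0.7729 = 30.560 kPa
Denominator = 18.8·5.0·sin20.3°·cos20.3° = 18.8·5.0·0.3469·0.9379 = 30.586 kPa
FS = 30.560 / 30.586 = 0.999

FS = 1.00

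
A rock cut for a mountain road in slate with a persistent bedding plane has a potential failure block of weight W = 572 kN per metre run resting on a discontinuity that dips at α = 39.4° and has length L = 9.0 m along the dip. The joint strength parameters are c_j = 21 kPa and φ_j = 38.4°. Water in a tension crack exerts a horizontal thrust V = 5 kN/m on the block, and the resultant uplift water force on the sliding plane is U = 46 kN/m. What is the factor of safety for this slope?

Resolving the block weight along and normal to the plane and applying the Mohr–Coulomb strength on the joint:
N' = W cosα − U − V sinα = 572·cos39.4° − 46 − 5·sin39.4° = 392.8 kN/m
Driving force T = W sinα + V cosα = 572·sin39.4° + 5·cos39.4° = 366.9 kN/m
Resisting force R = c_j·L + N'·tanφ_j = 21·9.0 + 392.8·tan38.4° = 189.0 + 311.4 = 500.4 kN/m
FS = R / T = 500.4 / 366.9 = 1.364

FS = 1.36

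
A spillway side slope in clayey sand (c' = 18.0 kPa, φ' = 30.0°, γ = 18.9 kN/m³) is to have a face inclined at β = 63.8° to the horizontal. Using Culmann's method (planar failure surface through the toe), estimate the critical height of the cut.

Culmann's analysis gives the critical failure plane at α_cr = (β + φ')/2 = (63.8 + 30.0)/2 = 46.9°, and the critical height
H_c = (4c'/γ) · sinβ cosφ' / [1 − cos(β − φ')]
    = (4·18.0/18.9) · sin63.8°·cos30.0° / [1 − cos(33.8°)]
    = 3.810 · 0.8973·0.8660 / [1 − 0.8310]
    = 3.810 · 0.7770 / 0.1690
    = 17.51 m

H_c = 17.51 m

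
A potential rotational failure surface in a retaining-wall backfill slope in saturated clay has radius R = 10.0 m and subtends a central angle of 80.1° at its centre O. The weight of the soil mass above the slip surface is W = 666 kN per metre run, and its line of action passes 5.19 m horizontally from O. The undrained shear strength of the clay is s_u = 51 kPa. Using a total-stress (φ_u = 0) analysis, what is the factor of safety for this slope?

Taking moments about the centre O, the resisting moment is provided by the undrained shear strength acting along the arc:
Arc length L_a = R·θ = 10.0·(80.1°·π/180) = 10.0·1.3980 = 13.98 m
M_R = s_u·L_a·R = 51·13.98·10.0 = 7129.8 kN·m/m
M_D = W·d = 666·5.19 = 3456.5 kN·m/m
FS = M_R / M_D = 7129.8 / 3456.5 = 2.063

FS = 2.06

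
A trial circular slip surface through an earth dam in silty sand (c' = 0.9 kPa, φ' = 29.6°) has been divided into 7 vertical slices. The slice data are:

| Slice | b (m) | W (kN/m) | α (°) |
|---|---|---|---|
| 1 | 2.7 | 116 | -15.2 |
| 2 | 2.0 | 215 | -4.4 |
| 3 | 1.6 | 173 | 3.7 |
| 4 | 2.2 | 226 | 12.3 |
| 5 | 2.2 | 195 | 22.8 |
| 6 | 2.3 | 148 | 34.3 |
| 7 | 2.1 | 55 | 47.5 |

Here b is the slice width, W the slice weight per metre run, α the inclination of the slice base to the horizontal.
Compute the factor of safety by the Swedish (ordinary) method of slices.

FS = 2.91

Ordinary method of slices: FS = Σ[c'·Δl_i + (W_i cosα_i)·tanφ'] / Σ W_i sinα_i, with Δl_i = b_i / cosα_i.
Slice 1: Δl = 2.7/cos(-15.2°) = 2.798 m; N'_1 = 116·cos(-15.2°) = 111.9; c'Δl = 2.52; W sinα = -30.4
Slice 2: Δl = 2.0/cos(-4.4°) = 2.006 m; N'_2 = 215·cos(-4.4°) = 214.4; c'Δl = 1.81; W sinα = -16.5
Slice 3: Δl = 1.6/cos3.7° = 1.603 m; N'_3 = 173·cos3.7° = 172.6; c'Δl = 1.44; W sinα = 11.2
Slice 4: Δl = 2.2/cos12.3° = 2.252 m; N'_4 = 226·cos12.3° = 220.8; c'Δl = 2.03; W sinα = 48.1
Slice 5: Δl = 2.2/cos22.8° = 2.386 m; N'_5 = 195·cos22.8° = 179.8; c'Δl = 2.15; W sinα = 75.6
Slice 6: Δl = 2.3/cos34.3° = 2.784 m; N'_6 = 148·cos34.3° = 122.3; c'Δl = 2.51; W sinα = 83.4
Slice 7: Δl = 2.1/cos47.5° = 3.108 m; N'_7 = 55·cos47.5° = 37.2; c'Δl = 2.80; W sinα = 40.6
Σc'Δl = 15.2 kN/m; ΣN' = 1058.9 kN/m; ΣW sinα = 211.9 kN/m
Resisting = 15.2 + 1058.9·tan29.6° = 15.2 + 601.6 = 616.8 kN/m
FS = 616.8 / 211.9 = 2.911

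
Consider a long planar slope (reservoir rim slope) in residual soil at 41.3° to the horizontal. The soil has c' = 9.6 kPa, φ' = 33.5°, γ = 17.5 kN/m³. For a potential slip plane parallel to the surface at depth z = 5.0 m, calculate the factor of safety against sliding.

For an infinite slope with a slip plane parallel to the surface (no pore pressure): FS = [c' + γz cos²β tanφ'] / [γz sinβ cosβ].
γz = 17.5·5.0 = 87.50 kN/m²
Numerator = 9.6 + 87.50·cos²41.3°·tan33.5° = 9.6 + 87.50·0.5644·0.6619 = 42.287 kPa
Denominator = 87.50·sin41.3°·cos41.3° = 87.50·0.6600·0.7513 = 43.386 kPa
FS = 42.287 / 43.386 = 0.975

FS = 0.97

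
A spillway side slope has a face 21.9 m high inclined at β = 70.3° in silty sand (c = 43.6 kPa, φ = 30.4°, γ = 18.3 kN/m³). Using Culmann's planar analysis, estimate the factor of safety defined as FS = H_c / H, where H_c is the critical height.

H_c = (4c/γ) · sinβ cosφ / [1 − cos(β − φ)]
    = (4·43.6/18.3) · sin70.3°·cos30.4° / [1 − cos39.9°]
    = 9.530 · 0.8120 / 0.2328 = 33.24 m
FS = H_c / H = 33.24 / 21.9 = 1.518

FS = 1.52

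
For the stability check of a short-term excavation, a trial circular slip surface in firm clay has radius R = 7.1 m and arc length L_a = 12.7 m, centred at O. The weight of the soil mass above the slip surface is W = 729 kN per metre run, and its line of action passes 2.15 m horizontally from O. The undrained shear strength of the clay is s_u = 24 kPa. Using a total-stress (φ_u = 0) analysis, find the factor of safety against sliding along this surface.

Taking moments about the centre O, the resisting moment is provided by the undrained shear strength acting along the arc:
M_R = s_u·L_a·R = 24·12.70·7.1 = 2164.1 kN·m/m
M_D = W·d = 729·2.15 = 1567.3 kN·m/m
FS = M_R / M_D = 2164.1 / 1567.3 = 1.381

FS = 1.38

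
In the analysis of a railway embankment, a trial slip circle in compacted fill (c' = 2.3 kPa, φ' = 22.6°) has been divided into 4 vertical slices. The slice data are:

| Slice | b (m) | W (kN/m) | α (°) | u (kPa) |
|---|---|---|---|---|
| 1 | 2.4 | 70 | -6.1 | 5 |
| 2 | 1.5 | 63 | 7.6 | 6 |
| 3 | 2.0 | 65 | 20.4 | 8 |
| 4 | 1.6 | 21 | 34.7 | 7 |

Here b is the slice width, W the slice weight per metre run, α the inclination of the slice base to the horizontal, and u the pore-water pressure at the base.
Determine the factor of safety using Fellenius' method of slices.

FS = 2.38

Ordinary method of slices: FS = Σ[c'·Δl_i + (W_i cosα_i − u_i·Δl_i)·tanφ'] / Σ W_i sinα_i, with Δl_i = b_i / cosα_i.
Slice 1: Δl = 2.4/cos(-6.1°) = 2.414 m; N'_1 = 70·cos(-6.1°) − 5·2.414 = 57.5; c'Δl = 5.55; W sinα = -7.4
Slice 2: Δl = 1.5/cos7.6° = 1.513 m; N'_2 = 63·cos7.6° − 6·1.513 = 53.4; c'Δl = 3.48; W sinα = 8.3
Slice 3: Δl = 2.0/cos20.4° = 2.134 m; N'_3 = 65·cos20.4° − 8·2.134 = 43.9; c'Δl = 4.91; W sinα = 22.7
Slice 4: Δl = 1.6/cos34.7° = 1.946 m; N'_4 = 21·cos34.7° − 7·1.946 = 3.6; c'Δl = 4.48; W sinα = 12.0
Σc'Δl = 18.4 kN/m; ΣN' = 158.4 kN/m; ΣW sinα = 35.5 kN/m
Resisting = 18.4 + 158.4·tan22.6° = 18.4 + 65.9 = 84.4 kN/m
FS = 84.4 / 35.5 = 2.376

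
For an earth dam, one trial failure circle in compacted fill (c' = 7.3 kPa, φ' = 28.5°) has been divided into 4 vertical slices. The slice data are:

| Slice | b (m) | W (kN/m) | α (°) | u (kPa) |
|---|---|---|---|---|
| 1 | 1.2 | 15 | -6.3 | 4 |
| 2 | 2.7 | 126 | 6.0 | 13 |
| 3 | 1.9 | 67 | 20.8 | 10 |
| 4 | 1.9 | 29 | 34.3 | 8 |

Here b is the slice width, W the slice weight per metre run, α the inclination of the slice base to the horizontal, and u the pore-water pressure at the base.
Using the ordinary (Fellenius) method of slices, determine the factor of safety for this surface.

Ordinary method of slices: FS = Σ[c'·Δl_i + (W_i cosα_i − u_i·Δl_i)·tanφ'] / Σ W_i sinα_i, with Δl_i = b_i / cosα_i.
Slice 1: Δl = 1.2/cos(-6.3°) = 1.207 m; N'_1 = 15·cos(-6.3°) − 4·1.207 = 10.1; c'Δl = 8.81; W sinα = -1.6
Slice 2: Δl = 2.7/cos6.0° = 2.715 m; N'_2 = 126·cos6.0° − 13·2.715 = 90.0; c'Δl = 19.82; W sinα = 13.2
Slice 3: Δl = 1.9/cos20.8° = 2.032 m; N'_3 = 67·cos20.8° − 10·2.032 = 42.3; c'Δl = 14.84; W sinα = 23.8
Slice 4: Δl = 1.9/cos34.3° = 2.300 m; N'_4 = 29·cos34.3° − 8·2.300 = 5.6; c'Δl = 16.79; W sinα = 16.3
Σc'Δl = 60.3 kN/m; ΣN' = 148.0 kN/m; ΣW sinα = 51.7 kN/m
Resisting = 60.3 + 148.0·tan28.5° = 60.3 + 80.3 = 140.6 kN/m
FS = 140.6 / 51.7 = 2.722

FS = 2.72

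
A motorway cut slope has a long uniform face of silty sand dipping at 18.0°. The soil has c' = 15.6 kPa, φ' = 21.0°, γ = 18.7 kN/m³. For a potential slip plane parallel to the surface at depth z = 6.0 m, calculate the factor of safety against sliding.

For an infinite slope with a slip plane parallel to the surface (no pore pressure): FS = [c' + γz cos²β tanφ'] / [γz sinβ cosβ].
γz = 18.7·6.0 = 112.20 kN/m²
Numerator = 15.6 + 112.20·cos²18.0°·tan21.0° = 15.6 + 112.20·0.9045·0.3839 = 54.557 kPa
Denominator = 112.20·sin18.0°·cos18.0° = 112.20·0.3090·0.9511 = 32.975 kPa
FS = 54.557 / 32.975 = 1.655

FS = 1.65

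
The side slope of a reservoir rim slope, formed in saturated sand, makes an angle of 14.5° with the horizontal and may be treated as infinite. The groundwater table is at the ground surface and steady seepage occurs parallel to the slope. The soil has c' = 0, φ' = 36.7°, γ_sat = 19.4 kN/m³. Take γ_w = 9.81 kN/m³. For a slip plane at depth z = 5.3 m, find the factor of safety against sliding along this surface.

FS = 1.42

With seepage parallel to the slope and the water table at the surface, the effective normal stress on the slip plane uses the buoyant unit weight γ' = γ_sat − γ_w while the driving shear stress uses γ_sat:
FS = [c' + γ' z cos²β tanφ'] / [γ_sat z sinβ cosβ]
(For c' = 0 this reduces to FS = (γ'/γ_sat)·tanφ'/tanβ.)
γ' = 19.4 − 9.81 = 9.59 kN/m³
Numerator = 0.0 + 9.59·5.3·cos²14.5°·tan36.7° = 0.0 + 9.59·5.3·0.9373·0.7454 = 35.510 kPa
Denominator = 19.4·5.3·sin14.5°·cos14.5° = 19.4·5.3·0.2504·0.9681 = 24.924 kPa
FS = 35.510 / 24.924 = 1.425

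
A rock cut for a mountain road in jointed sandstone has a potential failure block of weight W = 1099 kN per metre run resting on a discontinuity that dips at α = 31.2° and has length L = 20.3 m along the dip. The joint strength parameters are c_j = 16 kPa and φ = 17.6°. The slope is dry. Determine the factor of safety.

Resolving the block weight along and normal to the plane and applying the Mohr–Coulomb strength on the joint:
N' = W cosα = 1099·cos31.2° = 940.0 kN/m
Driving force T = W sinα = 1099·sin31.2° = 569.3 kN/m
Resisting force R = c_j·L + N'·tanφ = 16·20.3 + 940.0·tan17.6° = 324.8 + 298.2 = 623.0 kN/m
FS = R / T = 623.0 / 569.3 = 1.094

FS = 1.09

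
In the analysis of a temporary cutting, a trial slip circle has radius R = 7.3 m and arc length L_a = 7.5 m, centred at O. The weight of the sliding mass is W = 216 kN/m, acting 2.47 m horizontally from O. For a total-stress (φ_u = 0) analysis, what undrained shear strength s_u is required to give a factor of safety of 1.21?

s_u = 11.8 kPa

FS = s_u·L_a·R / (W·d), so s_u = FS·W·d / (L_a·R).
s_u = 1.21·216·2.47 / (7.50·7.3) = 645.6 / 54.75 = 11.79 kPa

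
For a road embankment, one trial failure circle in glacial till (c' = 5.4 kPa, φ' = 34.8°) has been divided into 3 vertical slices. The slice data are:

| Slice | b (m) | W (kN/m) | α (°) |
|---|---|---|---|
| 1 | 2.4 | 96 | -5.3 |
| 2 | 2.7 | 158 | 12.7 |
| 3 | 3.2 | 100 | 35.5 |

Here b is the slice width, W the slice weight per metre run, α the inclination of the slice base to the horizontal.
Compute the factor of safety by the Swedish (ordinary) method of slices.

Ordinary method of slices: FS = Σ[c'·Δl_i + (W_i cosα_i)·tanφ'] / Σ W_i sinα_i, with Δl_i = b_i / cosα_i.
Slice 1: Δl = 2.4/cos(-5.3°) = 2.410 m; N'_1 = 96·cos(-5.3°) = 95.6; c'Δl = 13.02; W sinα = -8.9
Slice 2: Δl = 2.7/cos12.7° = 2.768 m; N'_2 = 158·cos12.7° = 154.1; c'Δl = 14.95; W sinα = 34.7
Slice 3: Δl = 3.2/cos35.5° = 3.931 m; N'_3 = 100·cos35.5° = 81.4; c'Δl = 21.23; W sinα = 58.1
Σc'Δl = 49.2 kN/m; ΣN' = 331.1 kN/m; ΣW sinα = 83.9 kN/m
Resisting = 49.2 + 331.1·tan34.8° = 49.2 + 230.1 = 279.3 kN/m
FS = 279.3 / 83.9 = 3.328

FS = 3.33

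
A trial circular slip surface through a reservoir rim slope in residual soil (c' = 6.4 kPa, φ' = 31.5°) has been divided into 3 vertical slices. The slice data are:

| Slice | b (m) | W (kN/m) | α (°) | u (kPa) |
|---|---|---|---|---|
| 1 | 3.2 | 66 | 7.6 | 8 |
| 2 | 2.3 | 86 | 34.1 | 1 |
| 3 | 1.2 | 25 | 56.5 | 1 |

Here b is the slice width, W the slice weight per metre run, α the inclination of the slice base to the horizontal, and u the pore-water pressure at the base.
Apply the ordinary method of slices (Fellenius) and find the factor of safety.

FS = 1.62

Ordinary method of slices: FS = Σ[c'·Δl_i + (W_i cosα_i − u_i·Δl_i)·tanφ'] / Σ W_i sinα_i, with Δl_i = b_i / cosα_i.
Slice 1: Δl = 3.2/cos7.6° = 3.228 m; N'_1 = 66·cos7.6° − 8·3.228 = 39.6; c'Δl = 20.66; W sinα = 8.7
Slice 2: Δl = 2.3/cos34.1° = 2.778 m; N'_2 = 86·cos34.1° − 1·2.778 = 68.4; c'Δl = 17.78; W sinα = 48.2
Slice 3: Δl = 1.2/cos56.5° = 2.174 m; N'_3 = 25·cos56.5° − 1·2.174 = 11.6; c'Δl = 13.91; W sinα = 20.8
Σc'Δl = 52.4 kN/m; ΣN' = 119.7 kN/m; ΣW sinα = 77.8 kN/m
Resisting = 52.4 + 119.7·tan31.5° = 52.4 + 73.3 = 125.7 kN/m
FS = 125.7 / 77.8 = 1.616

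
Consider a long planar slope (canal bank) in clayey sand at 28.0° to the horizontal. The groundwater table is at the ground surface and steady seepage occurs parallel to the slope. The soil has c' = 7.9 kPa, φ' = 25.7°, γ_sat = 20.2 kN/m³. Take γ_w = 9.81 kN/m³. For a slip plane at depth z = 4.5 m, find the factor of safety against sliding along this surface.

With seepage parallel to the slope and the water table at the surface, the effective normal stress on the slip plane uses the buoyant unit weight γ' = γ_sat − γ_w while the driving shear stress uses γ_sat:
FS = [c' + γ' z cos²β tanφ'] / [γ_sat z sinβ cosβ]
γ' = 20.2 − 9.81 = 10.39 kN/m³
Numerator = 7.9 + 10.39·4.5·cos²28.0°·tan25.7° = 7.9 + 10.39·4.5·0.7796·0.4813 = 25.442 kPa
Denominator = 20.2·4.5·sin28.0°·cos28.0° = 20.2·4.5·0.4695·0.8829 = 37.680 kPa
FS = 25.442 / 37.680 = 0.675

FS = 0.68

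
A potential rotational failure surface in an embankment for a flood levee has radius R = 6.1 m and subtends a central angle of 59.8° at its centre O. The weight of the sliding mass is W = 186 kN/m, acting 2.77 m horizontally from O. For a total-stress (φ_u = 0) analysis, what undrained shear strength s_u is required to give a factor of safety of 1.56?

FS = s_u·L_a·R / (W·d), so s_u = FS·W·d / (L_a·R).
Arc length L_a = R·θ = 6.1·(59.8°·π/180) = 6.1·1.0437 = 6.37 m
s_u = 1.56·186·2.77 / (6.37·6.1) = 803.7 / 38.84 = 20.70 kPa

s_u = 20.7 kPa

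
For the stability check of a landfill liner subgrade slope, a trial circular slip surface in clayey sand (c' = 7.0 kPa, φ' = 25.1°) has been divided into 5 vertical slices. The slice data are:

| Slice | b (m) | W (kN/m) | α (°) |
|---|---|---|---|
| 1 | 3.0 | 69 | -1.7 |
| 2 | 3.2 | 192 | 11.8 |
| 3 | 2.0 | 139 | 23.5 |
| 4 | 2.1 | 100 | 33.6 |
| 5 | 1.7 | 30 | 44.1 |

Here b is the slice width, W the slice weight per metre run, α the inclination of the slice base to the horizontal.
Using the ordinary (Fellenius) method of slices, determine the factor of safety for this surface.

Ordinary method of slices: FS = Σ[c'·Δl_i + (W_i cosα_i)·tanφ'] / Σ W_i sinα_i, with Δl_i = b_i / cosα_i.
Slice 1: Δl = 3.0/cos(-1.7°) = 3.001 m; N'_1 = 69·cos(-1.7°) = 69.0; c'Δl = 21.01; W sinα = -2.0
Slice 2: Δl = 3.2/cos11.8° = 3.269 m; N'_2 = 192·cos11.8° = 187.9; c'Δl = 22.88; W sinα = 39.3
Slice 3: Δl = 2.0/cos23.5° = 2.181 m; N'_3 = 139·cos23.5° = 127.5; c'Δl = 15.27; W sinα = 55.4
Slice 4: Δl = 2.1/cos33.6° = 2.521 m; N'_4 = 100·cos33.6° = 83.3; c'Δl = 17.65; W sinα = 55.3
Slice 5: Δl = 1.7/cos44.1° = 2.367 m; N'_5 = 30·cos44.1° = 21.5; c'Δl = 16.57; W sinα = 20.9
Σc'Δl = 93.4 kN/m; ΣN' = 489.2 kN/m; ΣW sinα = 168.9 kN/m
Resisting = 93.4 + 489.2·tan25.1° = 93.4 + 229.2 = 322.5 kN/m
FS = 322.5 / 168.9 = 1.910

FS = 1.91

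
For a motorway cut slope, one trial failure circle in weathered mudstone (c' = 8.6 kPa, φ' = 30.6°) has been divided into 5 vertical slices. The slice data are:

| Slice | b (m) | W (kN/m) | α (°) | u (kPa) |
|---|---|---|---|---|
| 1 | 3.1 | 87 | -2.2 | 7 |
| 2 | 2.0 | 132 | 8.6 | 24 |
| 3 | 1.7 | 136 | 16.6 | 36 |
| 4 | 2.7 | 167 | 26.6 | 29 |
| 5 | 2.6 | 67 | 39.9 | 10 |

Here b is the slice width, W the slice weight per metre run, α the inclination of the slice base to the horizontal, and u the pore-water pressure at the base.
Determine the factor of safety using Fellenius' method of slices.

FS = 1.66

Ordinary method of slices: FS = Σ[c'·Δl_i + (W_i cosα_i − u_i·Δl_i)·tanφ'] / Σ W_i sinα_i, with Δl_i = b_i / cosα_i.
Slice 1: Δl = 3.1/cos(-2.2°) = 3.102 m; N'_1 = 87·cos(-2.2°) − 7·3.102 = 65.2; c'Δl = 26.68; W sinα = -3.3
Slice 2: Δl = 2.0/cos8.6° = 2.023 m; N'_2 = 132·cos8.6° − 24·2.023 = 82.0; c'Δl = 17.40; W sinα = 19.7
Slice 3: Δl = 1.7/cos16.6° = 1.774 m; N'_3 = 136·cos16.6° − 36·1.774 = 66.5; c'Δl = 15.26; W sinα = 38.9
Slice 4: Δl = 2.7/cos26.6° = 3.020 m; N'_4 = 167·cos26.6° − 29·3.020 = 61.8; c'Δl = 25.97; W sinα = 74.8
Slice 5: Δl = 2.6/cos39.9° = 3.389 m; N'_5 = 67·cos39.9° − 10·3.389 = 17.5; c'Δl = 29.15; W sinα = 43.0
Σc'Δl = 114.4 kN/m; ΣN' = 292.9 kN/m; ΣW sinα = 173.0 kN/m
Resisting = 114.4 + 292.9·tan30.6° = 114.4 + 173.2 = 287.7 kN/m
FS = 287.7 / 173.0 = 1.663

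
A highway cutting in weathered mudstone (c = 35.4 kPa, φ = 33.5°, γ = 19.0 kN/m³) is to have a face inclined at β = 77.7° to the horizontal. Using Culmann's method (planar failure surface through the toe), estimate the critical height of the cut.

Culmann's analysis gives the critical failure plane at α_cr = (β + φ)/2 = (77.7 + 33.5)/2 = 55.6°, and the critical height
H_c = (4c/γ) · sinβ cosφ / [1 − cos(β − φ)]
    = (4·35.4/19.0) · sin77.7°·cos33.5° / [1 − cos(44.2°)]
    = 7.453 · 0.9770·0.8339 / [1 − 0.7169]
    = 7.453 · 0.8147 / 0.2831
    = 21.45 m

H_c = 21.45 m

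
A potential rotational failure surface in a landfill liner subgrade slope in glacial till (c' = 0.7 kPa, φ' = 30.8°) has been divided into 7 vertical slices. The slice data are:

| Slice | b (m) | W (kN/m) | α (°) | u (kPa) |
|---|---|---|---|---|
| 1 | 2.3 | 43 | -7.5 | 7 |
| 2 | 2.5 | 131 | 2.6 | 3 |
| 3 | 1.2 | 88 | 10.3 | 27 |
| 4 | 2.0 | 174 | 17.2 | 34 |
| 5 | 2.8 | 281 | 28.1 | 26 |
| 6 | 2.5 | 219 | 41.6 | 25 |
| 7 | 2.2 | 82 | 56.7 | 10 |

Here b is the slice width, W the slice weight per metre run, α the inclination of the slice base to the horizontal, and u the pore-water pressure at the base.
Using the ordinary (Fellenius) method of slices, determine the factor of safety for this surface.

FS = 0.82

Ordinary method of slices: FS = Σ[c'·Δl_i + (W_i cosα_i − u_i·Δl_i)·tanφ'] / Σ W_i sinα_i, with Δl_i = b_i / cosα_i.
Slice 1: Δl = 2.3/cos(-7.5°) = 2.320 m; N'_1 = 43·cos(-7.5°) − 7·2.320 = 26.4; c'Δl = 1.62; W sinα = -5.6
Slice 2: Δl = 2.5/cos2.6° = 2.503 m; N'_2 = 131·cos2.6° − 3·2.503 = 123.4; c'Δl = 1.75; W sinα = 5.9
Slice 3: Δl = 1.2/cos10.3° = 1.220 m; N'_3 = 88·cos10.3° − 27·1.220 = 53.7; c'Δl = 0.85; W sinα = 15.7
Slice 4: Δl = 2.0/cos17.2° = 2.094 m; N'_4 = 174·cos17.2° − 34·2.094 = 95.0; c'Δl = 1.47; W sinα = 51.5
Slice 5: Δl = 2.8/cos28.1° = 3.174 m; N'_5 = 281·cos28.1° − 26·3.174 = 165.3; c'Δl = 2.22; W sinα = 132.4
Slice 6: Δl = 2.5/cos41.6° = 3.343 m; N'_6 = 219·cos41.6° − 25·3.343 = 80.2; c'Δl = 2.34; W sinα = 145.4
Slice 7: Δl = 2.2/cos56.7° = 4.007 m; N'_7 = 82·cos56.7° − 10·4.007 = 4.9; c'Δl = 2.80; W sinα = 68.5
Σc'Δl = 13.1 kN/m; ΣN' = 548.9 kN/m; ΣW sinα = 413.8 kN/m
Resisting = 13.1 + 548.9·tan30.8° = 13.1 + 327.2 = 340.3 kN/m
FS = 340.3 / 413.8 = 0.822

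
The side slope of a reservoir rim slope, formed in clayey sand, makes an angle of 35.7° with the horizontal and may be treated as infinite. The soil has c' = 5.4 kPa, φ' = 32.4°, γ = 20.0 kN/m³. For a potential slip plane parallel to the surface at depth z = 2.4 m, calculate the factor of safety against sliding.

FS = 1.12

For an infinite slope with a slip plane parallel to the surface (no pore pressure): FS = [c' + γz cos²β tanφ'] / [γz sinβ cosβ].
γz = 20.0·2.4 = 48.00 kN/m²
Numerator = 5.4 + 48.00·cos²35.7°·tan32.4° = 5.4 + 48.00·0.6595·0.6346 = 25.489 kPa
Denominator = 48.00·sin35.7°·cos35.7° = 48.00·0.5835·0.8121 = 22.746 kPa
FS = 25.489 / 22.746 = 1.121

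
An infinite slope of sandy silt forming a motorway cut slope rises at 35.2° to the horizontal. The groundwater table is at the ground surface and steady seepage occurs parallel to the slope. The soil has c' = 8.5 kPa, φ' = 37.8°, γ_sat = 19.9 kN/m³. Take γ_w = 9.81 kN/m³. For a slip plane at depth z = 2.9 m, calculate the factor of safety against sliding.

With seepage parallel to the slope and the water table at the surface, the effective normal stress on the slip plane uses the buoyant unit weight γ' = γ_sat − γ_w while the driving shear stress uses γ_sat:
FS = [c' + γ' z cos²β tanφ'] / [γ_sat z sinβ cosβ]
γ' = 19.9 − 9.81 = 10.09 kN/m³
Numerator = 8.5 + 10.09·2.9·cos²35.2°·tan37.8° = 8.5 + 10.09·2.9·0.6677·0.7757 = 23.655 kPa
Denominator = 19.9·2.9·sin35.2°·cos35.2° = 19.9·2.9·0.5764·0.8171 = 27.183 kPa
FS = 23.655 / 27.183 = 0.870

FS = 0.87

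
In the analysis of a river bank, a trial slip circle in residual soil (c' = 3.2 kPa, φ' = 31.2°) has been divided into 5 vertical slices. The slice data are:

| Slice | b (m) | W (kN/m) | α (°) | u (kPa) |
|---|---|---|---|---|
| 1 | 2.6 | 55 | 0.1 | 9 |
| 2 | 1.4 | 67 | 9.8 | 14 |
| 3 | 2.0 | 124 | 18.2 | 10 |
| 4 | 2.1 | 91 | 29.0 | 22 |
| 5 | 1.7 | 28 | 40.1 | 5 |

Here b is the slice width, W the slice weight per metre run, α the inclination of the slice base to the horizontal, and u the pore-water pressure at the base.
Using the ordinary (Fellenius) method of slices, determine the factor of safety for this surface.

FS = 1.45

Ordinary method of slices: FS = Σ[c'·Δl_i + (W_i cosα_i − u_i·Δl_i)·tanφ'] / Σ W_i sinα_i, with Δl_i = b_i / cosα_i.
Slice 1: Δl = 2.6/cos0.1° = 2.600 m; N'_1 = 55·cos0.1° − 9·2.600 = 31.6; c'Δl = 8.32; W sinα = 0.1
Slice 2: Δl = 1.4/cos9.8° = 1.421 m; N'_2 = 67·cos9.8° − 14·1.421 = 46.1; c'Δl = 4.55; W sinα = 11.4
Slice 3: Δl = 2.0/cos18.2° = 2.105 m; N'_3 = 124·cos18.2° − 10·2.105 = 96.7; c'Δl = 6.74; W sinα = 38.7
Slice 4: Δl = 2.1/cos29.0° = 2.401 m; N'_4 = 91·cos29.0° − 22·2.401 = 26.8; c'Δl = 7.68; W sinα = 44.1
Slice 5: Δl = 1.7/cos40.1° = 2.222 m; N'_5 = 28·cos40.1° − 5·2.222 = 10.3; c'Δl = 7.11; W sinα = 18.0
Σc'Δl = 34.4 kN/m; ΣN' = 211.5 kN/m; ΣW sinα = 112.4 kN/m
Resisting = 34.4 + 211.5·tan31.2° = 34.4 + 128.1 = 162.5 kN/m
FS = 162.5 / 112.4 = 1.446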